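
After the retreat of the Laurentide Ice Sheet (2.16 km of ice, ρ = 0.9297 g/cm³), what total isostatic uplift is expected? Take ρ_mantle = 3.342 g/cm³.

0.601 km

Removing the load lets mantle flow back in; uplift u satisfies ρ_ice t = ρ_m u.
u = t ρ_ice/ρ_m = 2.16 km × 0.9297/3.342 = 0.601 km.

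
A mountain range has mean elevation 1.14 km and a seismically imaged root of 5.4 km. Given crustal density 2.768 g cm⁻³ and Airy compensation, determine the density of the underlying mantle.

Airy balance: ρ_c h = (ρ_m − ρ_c) r → ρ_m = ρ_c (1 + h/r).
ρ_m = 2.768 × (1 + 1.14 km/5.4 km) = 3.35 g cm⁻³.

3.35 g cm⁻³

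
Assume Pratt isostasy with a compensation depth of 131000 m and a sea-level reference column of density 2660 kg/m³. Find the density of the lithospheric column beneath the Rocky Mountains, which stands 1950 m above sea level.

Pratt balance: ρ_ref D = ρ (D + h).
ρ = ρ_ref D/(D + h) = 2660 × 131000 m/(131000 m + 1950 m) = 2620 kg/m³.

2620 kg/m³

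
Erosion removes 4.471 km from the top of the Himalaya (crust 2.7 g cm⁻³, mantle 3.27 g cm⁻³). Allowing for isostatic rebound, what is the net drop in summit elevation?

0.779 km

Rebound u = e ρ_c/ρ_m = 4.471 km × 2.7/3.27 = 3.692 km.
Net surface drop = e − u = 4.471 km − 3.692 km = e (ρ_m − ρ_c)/ρ_m = 0.779 km.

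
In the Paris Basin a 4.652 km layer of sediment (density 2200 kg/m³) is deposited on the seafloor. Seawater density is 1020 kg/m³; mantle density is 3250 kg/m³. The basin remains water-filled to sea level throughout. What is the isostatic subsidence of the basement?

Submarine loading: the sediment displaces seawater, and the subsidence is in turn flooded, so s (ρ_m − ρ_w) = t (ρ_sed − ρ_w).
s = 4.652 km × (2200 − 1020) / (3250 − 1020) = 2.46 km.

2.46 km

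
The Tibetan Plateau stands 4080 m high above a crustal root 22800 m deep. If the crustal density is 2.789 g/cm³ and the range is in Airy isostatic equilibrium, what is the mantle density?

3.29 g/cm³

Airy balance: ρ_c h = (ρ_m − ρ_c) r → ρ_m = ρ_c (1 + h/r).
ρ_m = 2.789 × (1 + 4080 m/22800 m) = 3.29 g/cm³.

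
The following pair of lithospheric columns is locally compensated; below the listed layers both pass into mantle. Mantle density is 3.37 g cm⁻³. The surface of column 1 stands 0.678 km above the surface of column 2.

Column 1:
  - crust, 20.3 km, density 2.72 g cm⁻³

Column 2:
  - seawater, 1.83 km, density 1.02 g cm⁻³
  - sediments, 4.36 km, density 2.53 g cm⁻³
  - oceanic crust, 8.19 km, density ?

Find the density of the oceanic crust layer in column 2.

3.01 g cm⁻³

Take the compensation level at the base of the deeper column (depth z_c below the surface of column 1) and equate Σ ρ_i t_i down to z_c; mantle fills any gap and the z_c terms cancel.
Column 1: 20.3×2.72 + (z_c − 20.3)×3.37
Column 2: 0.678×0 + 1.83×1.02 + 4.36×2.53 + 8.19×ρ + (z_c − 0.678 − 14.38)×3.37
The z_c×3.37 term appears on both sides and cancels. Collect the known terms of each column as K = Σ(ρt)_known − 3.37 × (depth of known layers): K_1 = 55.216 − 3.37×20.3 = −13.195; K_2 = 12.8974 − 3.37×(0.678 + 14.38) = −37.84806.
Balance: K_1 = K_2 + 8.19×ρ, so ρ = (K_1 − K_2)/8.19 = 24.6531/8.19 = 3.01 g cm⁻³.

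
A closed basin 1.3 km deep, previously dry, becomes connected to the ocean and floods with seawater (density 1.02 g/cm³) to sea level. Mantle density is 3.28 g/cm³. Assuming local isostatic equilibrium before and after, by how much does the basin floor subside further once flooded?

After flooding the water column is d + s deep. Its weight must equal the weight of mantle displaced by the extra subsidence s: (d + s) ρ_w = s ρ_m.
s = d ρ_w / (ρ_m − ρ_w) = 1.3 km × 1.02/(3.28 − 1.02) = 0.587 km.

0.587 km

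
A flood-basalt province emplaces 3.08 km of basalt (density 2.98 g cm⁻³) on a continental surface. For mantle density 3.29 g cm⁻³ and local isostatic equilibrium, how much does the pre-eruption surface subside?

2.79 km

Subaerial loading: s = t ρ_load / ρ_m.
s = 3.08 km × 2.98/3.29 = 2.79 km.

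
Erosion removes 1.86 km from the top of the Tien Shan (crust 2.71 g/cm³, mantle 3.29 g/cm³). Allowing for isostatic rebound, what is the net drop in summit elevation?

0.328 km

Rebound u = e ρ_c/ρ_m = 1.86 km × 2.71/3.29 = 1.532 km.
Net surface drop = e − u = 1.86 km − 1.532 km = e (ρ_m − ρ_c)/ρ_m = 0.328 km.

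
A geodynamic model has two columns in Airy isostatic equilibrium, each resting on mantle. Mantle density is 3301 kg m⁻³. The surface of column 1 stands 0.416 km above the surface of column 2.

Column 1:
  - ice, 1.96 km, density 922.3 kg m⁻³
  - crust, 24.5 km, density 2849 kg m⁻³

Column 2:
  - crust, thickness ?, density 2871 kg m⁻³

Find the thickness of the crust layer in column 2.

Take the compensation level at the base of the deeper column (depth z_c below the surface of column 1) and equate Σ ρ_i t_i down to z_c; mantle fills any gap and the z_c terms cancel.
Column 1: 1.96×922.3 + 24.5×2849 + (z_c − 26.46)×3301
Column 2: 0.416×0 + x×2871 + (z_c − 0.416 − 0 − x)×3301
The z_c×3301 term appears on both sides and cancels. Collect the known terms of each column as K = Σ(ρt)_known − 3301 × (depth of known layers): K_1 = 71608.208 − 3301×26.46 = −15736.252; K_2 = 0 − 3301×(0.416 + 0) = −1373.216.
Balance: K_1 = K_2 − x×(3301 − 2871), so x = (K_2 − K_1)/(3301 − 2871) = 14363/430 = 33.4 km.

33.4 km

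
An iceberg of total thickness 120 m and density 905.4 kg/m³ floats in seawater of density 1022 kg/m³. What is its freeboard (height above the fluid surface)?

13.7 m

Floating equilibrium: submerged depth d = t ρ_obj/ρ_fluid = 120 m × 905.4/1022 = 106.3 m.
Freeboard = t − d = 120 m − 106.3 m = 13.7 m.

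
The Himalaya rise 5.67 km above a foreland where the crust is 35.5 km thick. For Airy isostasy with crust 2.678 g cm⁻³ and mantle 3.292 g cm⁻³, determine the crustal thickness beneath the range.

Root depth r = h ρ_c / (ρ_m − ρ_c) = 5.67 km × 2.678 / 0.614 = 24.73 km.
Total thickness = T + h + r = 35.5 km + 5.67 km + 24.73 km = 65.9 km.

65.9 km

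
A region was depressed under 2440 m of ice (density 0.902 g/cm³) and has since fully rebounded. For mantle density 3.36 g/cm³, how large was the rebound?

Removing the load lets mantle flow back in; uplift u satisfies ρ_ice t = ρ_m u.
u = t ρ_ice/ρ_m = 2440 m × 0.902/3.36 = 655 m.

655 m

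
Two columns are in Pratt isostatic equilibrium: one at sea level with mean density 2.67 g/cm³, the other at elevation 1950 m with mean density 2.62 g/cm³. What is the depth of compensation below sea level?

ρ_ref D = ρ (D + h) → D (ρ_ref − ρ) = ρ h.
D = ρ h/(ρ_ref − ρ) = 2.62 × 1950 m/(2.67 − 2.62) = 102000 m.

102000 m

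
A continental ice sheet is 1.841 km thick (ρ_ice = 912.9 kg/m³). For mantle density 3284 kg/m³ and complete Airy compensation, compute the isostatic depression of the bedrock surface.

For local isostatic compensation: the ice load ρ_ice t is balanced by mantle displaced below, ρ_m s.
s = t ρ_ice / ρ_m = 1.841 km × 912.9/3284 = 0.512 km.

0.512 km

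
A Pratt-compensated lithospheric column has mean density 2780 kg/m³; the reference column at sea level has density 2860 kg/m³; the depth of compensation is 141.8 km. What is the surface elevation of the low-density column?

4.08 km

ρ_ref D = ρ (D + h) → h = D (ρ_ref − ρ)/ρ.
h = 141.8 km × (2860 − 2780)/2780 = 4.08 km.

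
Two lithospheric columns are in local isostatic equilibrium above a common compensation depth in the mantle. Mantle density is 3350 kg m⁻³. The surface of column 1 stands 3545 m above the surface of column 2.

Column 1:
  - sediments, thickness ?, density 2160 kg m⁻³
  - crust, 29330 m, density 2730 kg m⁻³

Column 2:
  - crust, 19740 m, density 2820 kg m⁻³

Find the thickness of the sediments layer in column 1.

Take the compensation level at the base of the deeper column (depth z_c below the surface of column 1) and equate Σ ρ_i t_i down to z_c; mantle fills any gap and the z_c terms cancel.
Column 1: x×2160 + 29330×2730 + (z_c − 29330 − x)×3350
Column 2: 3545×0 + 19740×2820 + (z_c − 3545 − 19740)×3350
The z_c×3350 term appears on both sides and cancels. Collect the known terms of each column as K = Σ(ρt)_known − 3350 × (depth of known layers): K_1 = 80070900 − 3350×29330 = −18184600; K_2 = 55666800 − 3350×(3545 + 19740) = −22337950.
Balance: K_1 − x×(3350 − 2160) = K_2, so x = (K_1 − K_2)/(3350 − 2160) = 4153350/1190 = 3490 m.

3490 m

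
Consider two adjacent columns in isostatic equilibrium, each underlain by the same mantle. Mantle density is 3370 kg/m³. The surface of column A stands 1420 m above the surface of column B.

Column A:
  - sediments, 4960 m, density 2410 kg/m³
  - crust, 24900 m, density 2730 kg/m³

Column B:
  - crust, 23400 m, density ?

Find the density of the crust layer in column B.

Take the compensation level at the base of the deeper column (depth z_c below the surface of column A) and equate Σ ρ_i t_i down to z_c; mantle fills any gap and the z_c terms cancel.
Column A: 4960×2410 + 24900×2730 + (z_c − 29860)×3370
Column B: 1420×0 + 23400×ρ + (z_c − 1420 − 23400)×3370
The z_c×3370 term appears on both sides and cancels. Collect the known terms of each column as K = Σ(ρt)_known − 3370 × (depth of known layers): K_A = 79930600 − 3370×29860 = −20697600; K_B = 0 − 3370×(1420 + 23400) = −83643400.
Balance: K_A = K_B + 23400×ρ, so ρ = (K_A − K_B)/23400 = 62945800/23400 = 2690 kg/m³.

2690 kg/m³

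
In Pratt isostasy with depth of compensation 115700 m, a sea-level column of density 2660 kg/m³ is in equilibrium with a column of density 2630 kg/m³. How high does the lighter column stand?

1320 m

ρ_ref D = ρ (D + h) → h = D (ρ_ref − ρ)/ρ.
h = 115700 m × (2660 − 2630)/2630 = 1320 m.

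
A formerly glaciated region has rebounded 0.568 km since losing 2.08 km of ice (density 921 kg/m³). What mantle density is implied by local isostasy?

ρ_m = ρ_ice t / u = 921 × 2.08 km/0.568 km = 3370 kg/m³.

3370 kg/m³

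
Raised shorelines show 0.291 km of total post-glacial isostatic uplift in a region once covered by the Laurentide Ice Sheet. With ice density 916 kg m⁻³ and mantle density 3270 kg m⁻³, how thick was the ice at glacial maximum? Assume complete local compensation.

1.04 km

u = t ρ_ice/ρ_m → t = u ρ_m/ρ_ice = 0.291 km × 3270/916 = 1.04 km.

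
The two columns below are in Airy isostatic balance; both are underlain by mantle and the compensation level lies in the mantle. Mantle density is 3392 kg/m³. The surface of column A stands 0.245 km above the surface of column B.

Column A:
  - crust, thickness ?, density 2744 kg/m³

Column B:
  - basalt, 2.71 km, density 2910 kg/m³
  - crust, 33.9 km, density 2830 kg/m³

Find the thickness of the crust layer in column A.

Take the compensation level at the base of the deeper column (depth z_c below the surface of column A) and equate Σ ρ_i t_i down to z_c; mantle fills any gap and the z_c terms cancel.
Column A: x×2744 + (z_c − 0 − x)×3392
Column B: 0.245×0 + 2.71×2910 + 33.9×2830 + (z_c − 0.245 − 36.61)×3392
The z_c×3392 term appears on both sides and cancels. Collect the known terms of each column as K = Σ(ρt)_known − 3392 × (depth of known layers): K_A = 0 − 3392×0 = 0; K_B = 103823.1 − 3392×(0.245 + 36.61) = −21189.06.
Balance: K_A − x×(3392 − 2744) = K_B, so x = (K_A − K_B)/(3392 − 2744) = 21189.1/648 = 32.7 km.

32.7 km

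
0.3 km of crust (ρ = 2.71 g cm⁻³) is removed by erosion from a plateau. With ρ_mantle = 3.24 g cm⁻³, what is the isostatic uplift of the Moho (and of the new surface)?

Unloading: uplift u = e ρ_c/ρ_m = 0.3 km × 2.71/3.24 = 0.251 km.

0.251 km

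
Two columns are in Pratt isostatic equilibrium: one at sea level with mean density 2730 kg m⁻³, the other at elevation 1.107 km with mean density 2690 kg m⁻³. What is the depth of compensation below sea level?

74.4 km

ρ_ref D = ρ (D + h) → D (ρ_ref − ρ) = ρ h.
D = ρ h/(ρ_ref − ρ) = 2690 × 1.107 km/(2730 − 2690) = 74.4 km.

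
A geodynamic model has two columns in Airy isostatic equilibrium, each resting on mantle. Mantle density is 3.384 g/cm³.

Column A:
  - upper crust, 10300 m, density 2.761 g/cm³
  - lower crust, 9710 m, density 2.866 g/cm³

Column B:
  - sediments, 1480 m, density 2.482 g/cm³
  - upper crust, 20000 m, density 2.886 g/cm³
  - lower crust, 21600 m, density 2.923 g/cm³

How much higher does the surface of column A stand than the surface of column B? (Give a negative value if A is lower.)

For any compensation level in the mantle, the mantle terms cancel and isostasy reduces to e = (Σt_A − Σt_B) − (Σ(ρt)_A − Σ(ρt)_B) / ρ_m.
Σt_A = 20010 m; Σt_B = 43080 m; Σ(ρt)_A = 56267.16; Σ(ρt)_B = 124530.16 (in m·g/cm³).
e = (20010 − 43080) − (56267.16 − 124530.16) / 3.384 = −2900 m.

−2900 m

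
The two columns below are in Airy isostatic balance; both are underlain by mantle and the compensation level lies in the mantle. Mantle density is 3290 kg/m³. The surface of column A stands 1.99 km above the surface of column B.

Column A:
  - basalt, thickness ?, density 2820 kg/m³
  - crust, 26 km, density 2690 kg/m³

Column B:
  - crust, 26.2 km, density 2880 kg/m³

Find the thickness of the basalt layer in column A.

3.59 km

Take the compensation level at the base of the deeper column (depth z_c below the surface of column A) and equate Σ ρ_i t_i down to z_c; mantle fills any gap and the z_c terms cancel.
Column A: x×2820 + 26×2690 + (z_c − 26 − x)×3290
Column B: 1.99×0 + 26.2×2880 + (z_c − 1.99 − 26.2)×3290
The z_c×3290 term appears on both sides and cancels. Collect the known terms of each column as K = Σ(ρt)_known − 3290 × (depth of known layers): K_A = 69940 − 3290×26 = −15600; K_B = 75456 − 3290×(1.99 + 26.2) = −17289.1.
Balance: K_A − x×(3290 − 2820) = K_B, so x = (K_A − K_B)/(3290 − 2820) = 1689.1/470 = 3.59 km.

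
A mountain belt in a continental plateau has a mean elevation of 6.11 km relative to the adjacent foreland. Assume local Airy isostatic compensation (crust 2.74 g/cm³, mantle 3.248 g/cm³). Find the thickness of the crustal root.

In Airy isostatic equilibrium: the weight of the topography is balanced by the buoyancy of the root, ρ_c h = (ρ_m − ρ_c) r.
r = h · ρ_c / (ρ_m − ρ_c) = 6.11 km × 2.74 / (3.248 − 2.74) = 33 km.

33 km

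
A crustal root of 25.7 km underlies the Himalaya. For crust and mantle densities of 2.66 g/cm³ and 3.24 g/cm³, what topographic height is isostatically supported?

Isostatic balance requires: ρ_c h = (ρ_m − ρ_c) r.
h = r (ρ_m − ρ_c) / ρ_c = 25.7 km × (3.24 − 2.66) / 2.66 = 5.6 km.

5.6 km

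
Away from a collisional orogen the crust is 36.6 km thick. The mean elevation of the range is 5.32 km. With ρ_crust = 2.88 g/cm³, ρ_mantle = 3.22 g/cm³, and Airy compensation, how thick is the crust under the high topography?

87 km

Root depth r = h ρ_c / (ρ_m − ρ_c) = 5.32 km × 2.88 / 0.34 = 45.06 km.
Total thickness = T + h + r = 36.6 km + 5.32 km + 45.06 km = 87 km.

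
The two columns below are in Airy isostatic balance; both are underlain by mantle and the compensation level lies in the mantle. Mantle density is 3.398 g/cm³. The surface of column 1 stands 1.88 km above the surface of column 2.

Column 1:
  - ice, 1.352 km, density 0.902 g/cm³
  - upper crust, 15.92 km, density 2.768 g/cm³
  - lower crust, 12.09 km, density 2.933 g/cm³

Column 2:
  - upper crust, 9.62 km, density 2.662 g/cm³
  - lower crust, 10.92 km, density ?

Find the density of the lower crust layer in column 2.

Take the compensation level at the base of the deeper column (depth z_c below the surface of column 1) and equate Σ ρ_i t_i down to z_c; mantle fills any gap and the z_c terms cancel.
Column 1: 1.352×0.902 + 15.92×2.768 + 12.09×2.933 + (z_c − 29.362)×3.398
Column 2: 1.88×0 + 9.62×2.662 + 10.92×ρ + (z_c − 1.88 − 20.54)×3.398
The z_c×3.398 term appears on both sides and cancels. Collect the known terms of each column as K = Σ(ρt)_known − 3.398 × (depth of known layers): K_1 = 80.746034 − 3.398×29.362 = −19.026042; K_2 = 25.60844 − 3.398×(1.88 + 20.54) = −50.57472.
Balance: K_1 = K_2 + 10.92×ρ, so ρ = (K_1 − K_2)/10.92 = 31.5487/10.92 = 2.89 g/cm³.

2.89 g/cm³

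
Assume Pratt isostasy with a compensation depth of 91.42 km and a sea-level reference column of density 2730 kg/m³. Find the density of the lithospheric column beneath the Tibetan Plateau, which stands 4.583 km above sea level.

2600 kg/m³

Pratt balance: ρ_ref D = ρ (D + h).
ρ = ρ_ref D/(D + h) = 2730 × 91.42 km/(91.42 km + 4.583 km) = 2600 kg/m³.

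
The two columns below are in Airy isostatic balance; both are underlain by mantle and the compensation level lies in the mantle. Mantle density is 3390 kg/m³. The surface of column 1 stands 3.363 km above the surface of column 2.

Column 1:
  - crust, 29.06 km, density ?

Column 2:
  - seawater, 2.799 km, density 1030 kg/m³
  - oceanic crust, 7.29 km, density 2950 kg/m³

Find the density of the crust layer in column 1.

2660 kg/m³

Take the compensation level at the base of the deeper column (depth z_c below the surface of column 1) and equate Σ ρ_i t_i down to z_c; mantle fills any gap and the z_c terms cancel.
Column 1: 29.06×ρ + (z_c − 29.06)×3390
Column 2: 3.363×0 + 2.799×1030 + 7.29×2950 + (z_c − 3.363 − 10.089)×3390
The z_c×3390 term appears on both sides and cancels. Collect the known terms of each column as K = Σ(ρt)_known − 3390 × (depth of known layers): K_1 = 0 − 3390×29.06 = −98513.4; K_2 = 24388.47 − 3390×(3.363 + 10.089) = −21213.81.
Balance: K_1 + 29.06×ρ = K_2, so ρ = (K_2 − K_1)/29.06 = 77299.6/29.06 = 2660 kg/m³.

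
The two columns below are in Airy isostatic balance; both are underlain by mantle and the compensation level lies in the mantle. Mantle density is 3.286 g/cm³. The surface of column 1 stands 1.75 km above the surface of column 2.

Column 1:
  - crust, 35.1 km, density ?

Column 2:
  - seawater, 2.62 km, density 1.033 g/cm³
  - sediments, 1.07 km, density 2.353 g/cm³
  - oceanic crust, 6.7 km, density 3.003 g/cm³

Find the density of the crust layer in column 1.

Take the compensation level at the base of the deeper column (depth z_c below the surface of column 1) and equate Σ ρ_i t_i down to z_c; mantle fills any gap and the z_c terms cancel.
Column 1: 35.1×ρ + (z_c − 35.1)×3.286
Column 2: 1.75×0 + 2.62×1.033 + 1.07×2.353 + 6.7×3.003 + (z_c − 1.75 − 10.39)×3.286
The z_c×3.286 term appears on both sides and cancels. Collect the known terms of each column as K = Σ(ρt)_known − 3.286 × (depth of known layers): K_1 = 0 − 3.286×35.1 = −115.3386; K_2 = 25.34427 − 3.286×(1.75 + 10.39) = −14.54777.
Balance: K_1 + 35.1×ρ = K_2, so ρ = (K_2 − K_1)/35.1 = 100.791/35.1 = 2.87 g/cm³.

2.87 g/cm³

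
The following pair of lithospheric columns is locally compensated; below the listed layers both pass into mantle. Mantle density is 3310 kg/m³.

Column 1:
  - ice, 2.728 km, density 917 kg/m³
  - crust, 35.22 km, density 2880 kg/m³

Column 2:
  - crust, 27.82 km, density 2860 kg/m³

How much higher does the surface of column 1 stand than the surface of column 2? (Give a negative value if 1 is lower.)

2.77 km

For any compensation level in the mantle, the mantle terms cancel and isostasy reduces to e = (Σt_1 − Σt_2) − (Σ(ρt)_1 − Σ(ρt)_2) / ρ_m.
Σt_1 = 37.948 km; Σt_2 = 27.82 km; Σ(ρt)_1 = 103935.176; Σ(ρt)_2 = 79565.2 (in km·kg/m³).
e = (37.948 − 27.82) − (103935.176 − 79565.2) / 3310 = 2.77 km.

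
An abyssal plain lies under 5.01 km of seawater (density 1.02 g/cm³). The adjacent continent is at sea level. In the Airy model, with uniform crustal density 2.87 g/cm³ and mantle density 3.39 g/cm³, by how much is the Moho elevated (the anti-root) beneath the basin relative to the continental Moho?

17.8 km

Balancing pressure at the compensation depth: replacing crust with seawater at the top is compensated by replacing crust with mantle at the base: d (ρ_c − ρ_w) = a (ρ_m − ρ_c).
a = d (ρ_c − ρ_w)/(ρ_m − ρ_c) = 5.01 km × 1.85/0.52 = 17.8 km.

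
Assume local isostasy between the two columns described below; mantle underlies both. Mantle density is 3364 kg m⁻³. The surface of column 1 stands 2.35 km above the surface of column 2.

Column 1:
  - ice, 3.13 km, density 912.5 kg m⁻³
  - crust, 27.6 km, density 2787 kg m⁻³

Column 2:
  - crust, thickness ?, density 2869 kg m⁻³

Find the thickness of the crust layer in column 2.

Take the compensation level at the base of the deeper column (depth z_c below the surface of column 1) and equate Σ ρ_i t_i down to z_c; mantle fills any gap and the z_c terms cancel.
Column 1: 3.13×912.5 + 27.6×2787 + (z_c − 30.73)×3364
Column 2: 2.35×0 + x×2869 + (z_c − 2.35 − 0 − x)×3364
The z_c×3364 term appears on both sides and cancels. Collect the known terms of each column as K = Σ(ρt)_known − 3364 × (depth of known layers): K_1 = 79777.325 − 3364×30.73 = −23598.395; K_2 = 0 − 3364×(2.35 + 0) = −7905.4.
Balance: K_1 = K_2 − x×(3364 − 2869), so x = (K_2 − K_1)/(3364 − 2869) = 15693/495 = 31.7 km.

31.7 km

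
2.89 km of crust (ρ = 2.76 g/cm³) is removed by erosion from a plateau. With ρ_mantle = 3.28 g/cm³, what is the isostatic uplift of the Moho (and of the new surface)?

Unloading: uplift u = e ρ_c/ρ_m = 2.89 km × 2.76/3.28 = 2.43 km.

2.43 km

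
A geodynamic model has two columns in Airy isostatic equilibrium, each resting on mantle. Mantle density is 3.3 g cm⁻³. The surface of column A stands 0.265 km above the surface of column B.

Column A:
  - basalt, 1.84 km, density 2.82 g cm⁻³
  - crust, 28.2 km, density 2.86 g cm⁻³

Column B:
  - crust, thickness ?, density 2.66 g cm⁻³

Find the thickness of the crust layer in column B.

19.4 km

Take the compensation level at the base of the deeper column (depth z_c below the surface of column A) and equate Σ ρ_i t_i down to z_c; mantle fills any gap and the z_c terms cancel.
Column A: 1.84×2.82 + 28.2×2.86 + (z_c − 30.04)×3.3
Column B: 0.265×0 + x×2.66 + (z_c − 0.265 − 0 − x)×3.3
The z_c×3.3 term appears on both sides and cancels. Collect the known terms of each column as K = Σ(ρt)_known − 3.3 × (depth of known layers): K_A = 85.8408 − 3.3×30.04 = −13.2912; K_B = 0 − 3.3×(0.265 + 0) = −0.8745.
Balance: K_A = K_B − x×(3.3 − 2.66), so x = (K_B − K_A)/(3.3 − 2.66) = 12.4167/0.64 = 19.4 km.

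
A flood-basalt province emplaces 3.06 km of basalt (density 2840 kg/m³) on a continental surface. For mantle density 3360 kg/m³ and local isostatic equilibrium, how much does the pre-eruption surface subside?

2.59 km

Subaerial loading: s = t ρ_load / ρ_m.
s = 3.06 km × 2840/3360 = 2.59 km.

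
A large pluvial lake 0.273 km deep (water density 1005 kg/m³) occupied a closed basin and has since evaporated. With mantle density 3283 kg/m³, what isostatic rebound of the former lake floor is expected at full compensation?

u = d ρ_w/ρ_m = 0.273 km × 1005/3283 = 0.0836 km.

0.0836 km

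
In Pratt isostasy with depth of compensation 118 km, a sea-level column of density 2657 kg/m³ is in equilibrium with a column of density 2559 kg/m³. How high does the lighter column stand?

4.52 km

ρ_ref D = ρ (D + h) → h = D (ρ_ref − ρ)/ρ.
h = 118 km × (2657 − 2559)/2559 = 4.52 km.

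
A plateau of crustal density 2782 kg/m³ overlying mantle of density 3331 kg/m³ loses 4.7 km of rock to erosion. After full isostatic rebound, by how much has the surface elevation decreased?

0.775 km

Rebound u = e ρ_c/ρ_m = 4.7 km × 2782/3331 = 3.925 km.
Net surface drop = e − u = 4.7 km − 3.925 km = e (ρ_m − ρ_c)/ρ_m = 0.775 km.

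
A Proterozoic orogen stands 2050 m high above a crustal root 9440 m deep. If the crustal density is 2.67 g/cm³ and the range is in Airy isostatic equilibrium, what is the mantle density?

Airy balance: ρ_c h = (ρ_m − ρ_c) r → ρ_m = ρ_c (1 + h/r).
ρ_m = 2.67 × (1 + 2050 m/9440 m) = 3.25 g/cm³.

3.25 g/cm³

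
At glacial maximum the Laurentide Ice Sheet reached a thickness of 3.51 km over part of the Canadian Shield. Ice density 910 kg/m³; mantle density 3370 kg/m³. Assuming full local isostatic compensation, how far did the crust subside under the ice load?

Equating mass per unit area of the two columns: the ice load ρ_ice t is balanced by mantle displaced below, ρ_m s.
s = t ρ_ice / ρ_m = 3.51 km × 910/3370 = 0.948 km.

0.948 km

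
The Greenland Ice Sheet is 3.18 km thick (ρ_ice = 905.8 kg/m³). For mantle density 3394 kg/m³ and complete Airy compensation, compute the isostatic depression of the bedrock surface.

Equating mass per unit area of the two columns: the ice load ρ_ice t is balanced by mantle displaced below, ρ_m s.
s = t ρ_ice / ρ_m = 3.18 km × 905.8/3394 = 0.849 km.

0.849 km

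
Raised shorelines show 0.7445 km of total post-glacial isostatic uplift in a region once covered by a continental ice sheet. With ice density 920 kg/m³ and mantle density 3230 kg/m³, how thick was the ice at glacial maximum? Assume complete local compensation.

u = t ρ_ice/ρ_m → t = u ρ_m/ρ_ice = 0.7445 km × 3230/920 = 2.61 km.

2.61 km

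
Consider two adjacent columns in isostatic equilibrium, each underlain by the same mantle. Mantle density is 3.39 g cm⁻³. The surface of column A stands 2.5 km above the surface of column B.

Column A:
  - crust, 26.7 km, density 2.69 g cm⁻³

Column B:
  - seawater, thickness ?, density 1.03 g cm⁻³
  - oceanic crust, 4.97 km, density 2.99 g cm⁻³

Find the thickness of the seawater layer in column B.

Take the compensation level at the base of the deeper column (depth z_c below the surface of column A) and equate Σ ρ_i t_i down to z_c; mantle fills any gap and the z_c terms cancel.
Column A: 26.7×2.69 + (z_c − 26.7)×3.39
Column B: 2.5×0 + x×1.03 + 4.97×2.99 + (z_c − 2.5 − 4.97 − x)×3.39
The z_c×3.39 term appears on both sides and cancels. Collect the known terms of each column as K = Σ(ρt)_known − 3.39 × (depth of known layers): K_A = 71.823 − 3.39×26.7 = −18.69; K_B = 14.8603 − 3.39×(2.5 + 4.97) = −10.463.
Balance: K_A = K_B − x×(3.39 − 1.03), so x = (K_B − K_A)/(3.39 − 1.03) = 8.227/2.36 = 3.49 km.

3.49 km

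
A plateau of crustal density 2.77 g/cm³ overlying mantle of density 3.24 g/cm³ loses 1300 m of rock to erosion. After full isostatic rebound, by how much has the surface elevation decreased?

Rebound u = e ρ_c/ρ_m = 1300 m × 2.77/3.24 = 1111 m.
Net surface drop = e − u = 1300 m − 1111 m = e (ρ_m − ρ_c)/ρ_m = 189 m.

189 m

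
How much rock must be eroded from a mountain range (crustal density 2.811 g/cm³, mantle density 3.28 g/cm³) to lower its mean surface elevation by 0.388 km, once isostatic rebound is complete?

2.71 km

Net drop Δ = e − u = e − e ρ_c/ρ_m = e (ρ_m − ρ_c)/ρ_m.
e = Δ ρ_m/(ρ_m − ρ_c) = 0.388 km × 3.28/0.469 = 2.71 km.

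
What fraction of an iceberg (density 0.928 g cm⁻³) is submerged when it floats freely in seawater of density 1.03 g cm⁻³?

Submerged fraction = ρ_obj/ρ_fluid = 0.928/1.03 = 0.901.

0.901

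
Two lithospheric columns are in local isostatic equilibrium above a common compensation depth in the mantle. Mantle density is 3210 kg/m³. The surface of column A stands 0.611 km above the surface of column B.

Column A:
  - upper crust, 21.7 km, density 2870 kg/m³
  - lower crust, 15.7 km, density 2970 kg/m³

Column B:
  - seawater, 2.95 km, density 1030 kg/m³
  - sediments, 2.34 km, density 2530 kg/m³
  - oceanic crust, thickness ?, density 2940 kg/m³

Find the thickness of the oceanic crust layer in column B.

4.31 km

Take the compensation level at the base of the deeper column (depth z_c below the surface of column A) and equate Σ ρ_i t_i down to z_c; mantle fills any gap and the z_c terms cancel.
Column A: 21.7×2870 + 15.7×2970 + (z_c − 37.4)×3210
Column B: 0.611×0 + 2.95×1030 + 2.34×2530 + x×2940 + (z_c − 0.611 − 5.29 − x)×3210
The z_c×3210 term appears on both sides and cancels. Collect the known terms of each column as K = Σ(ρt)_known − 3210 × (depth of known layers): K_A = 108908 − 3210×37.4 = −11146; K_B = 8958.7 − 3210×(0.611 + 5.29) = −9983.51.
Balance: K_A = K_B − x×(3210 − 2940), so x = (K_B − K_A)/(3210 − 2940) = 1162.49/270 = 4.31 km.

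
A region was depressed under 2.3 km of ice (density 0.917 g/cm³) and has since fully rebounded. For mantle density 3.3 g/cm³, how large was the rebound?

Removing the load lets mantle flow back in; uplift u satisfies ρ_ice t = ρ_m u.
u = t ρ_ice/ρ_m = 2.3 km × 0.917/3.3 = 0.639 km.

0.639 km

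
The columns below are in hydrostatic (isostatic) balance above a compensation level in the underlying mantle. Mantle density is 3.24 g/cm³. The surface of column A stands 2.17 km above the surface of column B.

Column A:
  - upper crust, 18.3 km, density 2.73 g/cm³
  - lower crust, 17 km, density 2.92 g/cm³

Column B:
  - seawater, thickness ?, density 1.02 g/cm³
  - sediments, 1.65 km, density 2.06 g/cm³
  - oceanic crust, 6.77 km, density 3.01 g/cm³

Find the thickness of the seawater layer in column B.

Take the compensation level at the base of the deeper column (depth z_c below the surface of column A) and equate Σ ρ_i t_i down to z_c; mantle fills any gap and the z_c terms cancel.
Column A: 18.3×2.73 + 17×2.92 + (z_c − 35.3)×3.24
Column B: 2.17×0 + x×1.02 + 1.65×2.06 + 6.77×3.01 + (z_c − 2.17 − 8.42 − x)×3.24
The z_c×3.24 term appears on both sides and cancels. Collect the known terms of each column as K = Σ(ρt)_known − 3.24 × (depth of known layers): K_A = 99.599 − 3.24×35.3 = −14.773; K_B = 23.7767 − 3.24×(2.17 + 8.42) = −10.5349.
Balance: K_A = K_B − x×(3.24 − 1.02), so x = (K_B − K_A)/(3.24 − 1.02) = 4.2381/2.22 = 1.91 km.

1.91 km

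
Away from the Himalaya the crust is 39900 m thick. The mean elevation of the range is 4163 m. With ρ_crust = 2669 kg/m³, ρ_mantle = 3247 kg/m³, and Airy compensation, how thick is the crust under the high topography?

63300 m

Root depth r = h ρ_c / (ρ_m − ρ_c) = 4163 m × 2669 / 578 = 19220 m.
Total thickness = T + h + r = 39900 m + 4163 m + 19220 m = 63300 m.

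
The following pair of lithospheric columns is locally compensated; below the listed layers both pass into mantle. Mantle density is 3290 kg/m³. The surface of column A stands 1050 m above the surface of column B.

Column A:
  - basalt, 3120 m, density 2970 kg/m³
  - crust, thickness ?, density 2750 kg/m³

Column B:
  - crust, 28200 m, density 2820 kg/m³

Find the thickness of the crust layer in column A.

29100 m

Take the compensation level at the base of the deeper column (depth z_c below the surface of column A) and equate Σ ρ_i t_i down to z_c; mantle fills any gap and the z_c terms cancel.
Column A: 3120×2970 + x×2750 + (z_c − 3120 − x)×3290
Column B: 1050×0 + 28200×2820 + (z_c − 1050 − 28200)×3290
The z_c×3290 term appears on both sides and cancels. Collect the known terms of each column as K = Σ(ρt)_known − 3290 × (depth of known layers): K_A = 9266400 − 3290×3120 = −998400; K_B = 79524000 − 3290×(1050 + 28200) = −16708500.
Balance: K_A − x×(3290 − 2750) = K_B, so x = (K_A − K_B)/(3290 − 2750) = 15710100/540 = 29100 m.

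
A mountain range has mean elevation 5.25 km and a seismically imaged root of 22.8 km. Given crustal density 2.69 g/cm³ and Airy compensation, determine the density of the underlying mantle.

3.31 g/cm³

Airy balance: ρ_c h = (ρ_m − ρ_c) r → ρ_m = ρ_c (1 + h/r).
ρ_m = 2.69 × (1 + 5.25 km/22.8 km) = 3.31 g/cm³.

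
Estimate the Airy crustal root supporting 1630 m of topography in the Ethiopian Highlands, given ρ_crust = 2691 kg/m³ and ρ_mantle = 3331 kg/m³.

By Archimedes' principle applied to the lithosphere: the weight of the topography is balanced by the buoyancy of the root, ρ_c h = (ρ_m − ρ_c) r.
r = h · ρ_c / (ρ_m − ρ_c) = 1630 m × 2691 / (3331 − 2691) = 6850 m.

6850 m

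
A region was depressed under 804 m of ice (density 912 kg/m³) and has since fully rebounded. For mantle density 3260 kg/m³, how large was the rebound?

225 m

Removing the load lets mantle flow back in; uplift u satisfies ρ_ice t = ρ_m u.
u = t ρ_ice/ρ_m = 804 m × 912/3260 = 225 m.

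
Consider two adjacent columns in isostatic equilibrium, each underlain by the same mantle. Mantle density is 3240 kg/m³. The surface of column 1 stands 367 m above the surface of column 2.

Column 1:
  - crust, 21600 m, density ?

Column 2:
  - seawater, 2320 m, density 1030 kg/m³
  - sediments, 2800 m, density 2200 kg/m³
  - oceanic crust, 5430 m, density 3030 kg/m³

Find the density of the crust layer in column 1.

Take the compensation level at the base of the deeper column (depth z_c below the surface of column 1) and equate Σ ρ_i t_i down to z_c; mantle fills any gap and the z_c terms cancel.
Column 1: 21600×ρ + (z_c − 21600)×3240
Column 2: 367×0 + 2320×1030 + 2800×2200 + 5430×3030 + (z_c − 367 − 10550)×3240
The z_c×3240 term appears on both sides and cancels. Collect the known terms of each column as K = Σ(ρt)_known − 3240 × (depth of known layers): K_1 = 0 − 3240×21600 = −69984000; K_2 = 25002500 − 3240×(367 + 10550) = −10368580.
Balance: K_1 + 21600×ρ = K_2, so ρ = (K_2 − K_1)/21600 = 59615400/21600 = 2760 kg/m³.

2760 kg/m³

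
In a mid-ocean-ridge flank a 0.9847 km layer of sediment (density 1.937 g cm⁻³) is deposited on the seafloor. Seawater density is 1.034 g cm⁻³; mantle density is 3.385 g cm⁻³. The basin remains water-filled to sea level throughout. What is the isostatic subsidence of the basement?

Submarine loading: the sediment displaces seawater, and the subsidence is in turn flooded, so s (ρ_m − ρ_w) = t (ρ_sed − ρ_w).
s = 0.9847 km × (1.937 − 1.034) / (3.385 − 1.034) = 0.378 km.

0.378 km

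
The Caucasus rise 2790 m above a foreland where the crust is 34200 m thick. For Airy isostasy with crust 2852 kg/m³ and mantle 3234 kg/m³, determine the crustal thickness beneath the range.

57800 m

Root depth r = h ρ_c / (ρ_m − ρ_c) = 2790 m × 2852 / 382 = 20830 m.
Total thickness = T + h + r = 34200 m + 2790 m + 20830 m = 57800 m.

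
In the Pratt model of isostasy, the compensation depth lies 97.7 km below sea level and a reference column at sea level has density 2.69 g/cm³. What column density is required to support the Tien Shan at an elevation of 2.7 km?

2.62 g/cm³

Pratt balance: ρ_ref D = ρ (D + h).
ρ = ρ_ref D/(D + h) = 2.69 × 97.7 km/(97.7 km + 2.7 km) = 2.62 g/cm³.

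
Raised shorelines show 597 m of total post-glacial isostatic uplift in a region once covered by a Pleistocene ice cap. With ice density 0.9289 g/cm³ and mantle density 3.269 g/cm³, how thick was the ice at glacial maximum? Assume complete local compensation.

u = t ρ_ice/ρ_m → t = u ρ_m/ρ_ice = 597 m × 3.269/0.9289 = 2100 m.

2100 m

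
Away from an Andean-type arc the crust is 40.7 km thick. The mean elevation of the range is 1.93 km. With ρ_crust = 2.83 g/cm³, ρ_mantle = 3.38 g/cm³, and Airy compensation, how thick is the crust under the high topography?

Root depth r = h ρ_c / (ρ_m − ρ_c) = 1.93 km × 2.83 / 0.55 = 9.931 km.
Total thickness = T + h + r = 40.7 km + 1.93 km + 9.931 km = 52.6 km.

52.6 km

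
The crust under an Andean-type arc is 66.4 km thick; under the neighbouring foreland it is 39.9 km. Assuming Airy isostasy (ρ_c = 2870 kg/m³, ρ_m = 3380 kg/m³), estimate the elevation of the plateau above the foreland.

Excess crust Δ = 66.4 km − 39.9 km = 26.5 km, split between elevation h and root r with h + r = Δ.
Airy balance ρ_c h = (ρ_m − ρ_c) r gives r = h ρ_c/(ρ_m − ρ_c), so h (1 + ρ_c/(ρ_m − ρ_c)) = Δ, i.e. h = Δ (ρ_m − ρ_c)/ρ_m.
h = 26.5 km × 510/3380 = 4 km.

4 km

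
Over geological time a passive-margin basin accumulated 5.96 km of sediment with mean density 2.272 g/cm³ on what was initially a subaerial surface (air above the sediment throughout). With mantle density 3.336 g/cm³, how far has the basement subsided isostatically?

4.06 km

Subaerial load: s = t ρ_sed / ρ_m = 5.96 km × 2.272/3.336 = 4.06 km.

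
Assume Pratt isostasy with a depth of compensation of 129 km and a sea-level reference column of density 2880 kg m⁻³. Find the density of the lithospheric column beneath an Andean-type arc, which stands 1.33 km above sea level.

Pratt balance: ρ_ref D = ρ (D + h).
ρ = ρ_ref D/(D + h) = 2880 × 129 km/(129 km + 1.33 km) = 2850 kg m⁻³.

2850 kg m⁻³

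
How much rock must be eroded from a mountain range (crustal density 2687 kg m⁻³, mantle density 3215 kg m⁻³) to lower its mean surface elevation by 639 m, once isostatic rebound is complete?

Net drop Δ = e − u = e − e ρ_c/ρ_m = e (ρ_m − ρ_c)/ρ_m.
e = Δ ρ_m/(ρ_m − ρ_c) = 639 m × 3215/528 = 3890 m.

3890 m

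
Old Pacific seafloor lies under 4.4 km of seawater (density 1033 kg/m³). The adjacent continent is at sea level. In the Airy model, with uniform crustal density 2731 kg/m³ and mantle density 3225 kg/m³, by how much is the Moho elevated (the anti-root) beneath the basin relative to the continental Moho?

Balancing pressure at the compensation depth: replacing crust with seawater at the top is compensated by replacing crust with mantle at the base: d (ρ_c − ρ_w) = a (ρ_m − ρ_c).
a = d (ρ_c − ρ_w)/(ρ_m − ρ_c) = 4.4 km × 1698/494 = 15.1 km.

15.1 km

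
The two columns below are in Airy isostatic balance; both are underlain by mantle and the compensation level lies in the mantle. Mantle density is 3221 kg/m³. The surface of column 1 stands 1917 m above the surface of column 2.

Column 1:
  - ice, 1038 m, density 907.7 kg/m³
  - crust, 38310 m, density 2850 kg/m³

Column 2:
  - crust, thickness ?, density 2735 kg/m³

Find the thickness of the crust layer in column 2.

Take the compensation level at the base of the deeper column (depth z_c below the surface of column 1) and equate Σ ρ_i t_i down to z_c; mantle fills any gap and the z_c terms cancel.
Column 1: 1038×907.7 + 38310×2850 + (z_c − 39348)×3221
Column 2: 1917×0 + x×2735 + (z_c − 1917 − 0 − x)×3221
The z_c×3221 term appears on both sides and cancels. Collect the known terms of each column as K = Σ(ρt)_known − 3221 × (depth of known layers): K_1 = 110125693 − 3221×39348 = −16614215.4; K_2 = 0 − 3221×(1917 + 0) = −6174657.
Balance: K_1 = K_2 − x×(3221 − 2735), so x = (K_2 − K_1)/(3221 − 2735) = 10439600/486 = 21500 m.

21500 m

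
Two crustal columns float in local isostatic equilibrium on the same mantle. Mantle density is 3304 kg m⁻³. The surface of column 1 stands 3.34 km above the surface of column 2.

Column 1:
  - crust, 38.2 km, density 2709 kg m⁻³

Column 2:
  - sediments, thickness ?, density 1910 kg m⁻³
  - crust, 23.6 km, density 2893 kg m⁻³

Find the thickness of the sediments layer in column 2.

Take the compensation level at the base of the deeper column (depth z_c below the surface of column 1) and equate Σ ρ_i t_i down to z_c; mantle fills any gap and the z_c terms cancel.
Column 1: 38.2×2709 + (z_c − 38.2)×3304
Column 2: 3.34×0 + x×1910 + 23.6×2893 + (z_c − 3.34 − 23.6 − x)×3304
The z_c×3304 term appears on both sides and cancels. Collect the known terms of each column as K = Σ(ρt)_known − 3304 × (depth of known layers): K_1 = 103483.8 − 3304×38.2 = −22729; K_2 = 68274.8 − 3304×(3.34 + 23.6) = −20734.96.
Balance: K_1 = K_2 − x×(3304 − 1910), so x = (K_2 − K_1)/(3304 − 1910) = 1994.04/1394 = 1.43 km.

1.43 km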